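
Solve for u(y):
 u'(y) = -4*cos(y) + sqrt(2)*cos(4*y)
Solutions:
 u(y) = C1 - 4*sin(y) + sqrt(2)*sin(4*y)/4


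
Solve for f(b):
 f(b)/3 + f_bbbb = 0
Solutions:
 f(b) = (C1*sin(sqrt(2)*3^(3/4)*b/6) + C2*cos(sqrt(2)*3^(3/4)*b/6))*exp(-sqrt(2)*3^(3/4)*b/6) + (C3*sin(sqrt(2)*3^(3/4)*b/6) + C4*cos(sqrt(2)*3^(3/4)*b/6))*exp(sqrt(2)*3^(3/4)*b/6)


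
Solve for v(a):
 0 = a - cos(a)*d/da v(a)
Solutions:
 v(a) = C1 + Integral(a/cos(a), a)


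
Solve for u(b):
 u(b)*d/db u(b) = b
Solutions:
 u(b) = -sqrt(C1 + b^2)
 u(b) = sqrt(C1 + b^2)


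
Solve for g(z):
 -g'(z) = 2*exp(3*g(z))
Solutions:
 g(z) = log((-3^(2/3) - 3*3^(1/6)*I)*(1/(C1 + 2*z))^(1/3)/6)
 g(z) = log((-3^(2/3) + 3*3^(1/6)*I)*(1/(C1 + 2*z))^(1/3)/6)
 g(z) = log(1/(C1 + 6*z))/3


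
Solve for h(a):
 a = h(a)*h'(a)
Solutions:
 h(a) = -sqrt(C1 + a^2)
 h(a) = sqrt(C1 + a^2)


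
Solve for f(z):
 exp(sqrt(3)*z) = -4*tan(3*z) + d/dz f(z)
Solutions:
 f(z) = C1 + sqrt(3)*exp(sqrt(3)*z)/3 - 4*log(cos(3*z))/3


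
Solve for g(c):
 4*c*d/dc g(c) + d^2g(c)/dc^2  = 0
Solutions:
 g(c) = C1 + C2*erf(sqrt(2)*c)


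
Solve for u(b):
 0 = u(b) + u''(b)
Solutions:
 u(b) = C1*sin(b) + C2*cos(b)


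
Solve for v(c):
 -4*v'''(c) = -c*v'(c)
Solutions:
 v(c) = C1 + Integral(C2*airyai(2^(1/3)*c/2) + C3*airybi(2^(1/3)*c/2), c)


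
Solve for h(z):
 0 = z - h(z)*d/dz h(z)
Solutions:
 h(z) = -sqrt(C1 + z^2)
 h(z) = sqrt(C1 + z^2)


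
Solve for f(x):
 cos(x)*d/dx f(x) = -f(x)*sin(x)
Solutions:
 f(x) = C1*cos(x)


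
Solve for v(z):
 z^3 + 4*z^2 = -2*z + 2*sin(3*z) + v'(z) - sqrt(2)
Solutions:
 v(z) = C1 + z^4/4 + 4*z^3/3 + z^2 + sqrt(2)*z + 2*cos(3*z)/3


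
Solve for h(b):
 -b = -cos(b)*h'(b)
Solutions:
 h(b) = C1 + Integral(b/cos(b), b)


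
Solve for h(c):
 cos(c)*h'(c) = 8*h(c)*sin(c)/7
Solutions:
 h(c) = C1/cos(c)^(8/7)


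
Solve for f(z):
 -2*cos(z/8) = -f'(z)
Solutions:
 f(z) = C1 + 16*sin(z/8)


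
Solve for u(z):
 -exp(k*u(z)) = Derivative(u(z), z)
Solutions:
 u(z) = Piecewise((log(1/(C1*k + k*z))/k, Ne(k, 0)), (nan, True))
 u(z) = Piecewise((C1 - z, Eq(k, 0)), (nan, True))


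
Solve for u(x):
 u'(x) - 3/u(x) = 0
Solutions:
 u(x) = -sqrt(C1 + 6*x)
 u(x) = sqrt(C1 + 6*x)


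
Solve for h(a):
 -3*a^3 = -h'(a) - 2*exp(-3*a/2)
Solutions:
 h(a) = C1 + 3*a^4/4 + 4*exp(-3*a/2)/3


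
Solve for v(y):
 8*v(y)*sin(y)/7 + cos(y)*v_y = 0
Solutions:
 v(y) = C1*cos(y)^(8/7)


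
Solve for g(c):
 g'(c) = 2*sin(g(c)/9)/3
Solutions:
 -2*c/3 + 9*log(cos(g(c)/9) - 1)/2 - 9*log(cos(g(c)/9) + 1)/2 = C1


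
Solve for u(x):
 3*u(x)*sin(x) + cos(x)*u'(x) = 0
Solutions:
 u(x) = C1*cos(x)^3


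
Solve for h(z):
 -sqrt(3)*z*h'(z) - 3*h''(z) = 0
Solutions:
 h(z) = C1 + C2*erf(sqrt(2)*3^(3/4)*z/6)


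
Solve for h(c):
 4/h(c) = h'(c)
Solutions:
 h(c) = -sqrt(C1 + 8*c)
 h(c) = sqrt(C1 + 8*c)


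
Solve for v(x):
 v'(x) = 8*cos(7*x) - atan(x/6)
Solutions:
 v(x) = C1 - x*atan(x/6) + 3*log(x^2 + 36) + 8*sin(7*x)/7


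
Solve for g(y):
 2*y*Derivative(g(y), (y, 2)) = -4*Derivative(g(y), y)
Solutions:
 g(y) = C1 + C2/y


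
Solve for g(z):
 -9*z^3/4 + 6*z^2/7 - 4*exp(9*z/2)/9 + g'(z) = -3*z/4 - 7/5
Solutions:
 g(z) = C1 + 9*z^4/16 - 2*z^3/7 - 3*z^2/8 - 7*z/5 + 8*exp(9*z/2)/81


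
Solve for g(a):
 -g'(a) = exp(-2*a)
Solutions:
 g(a) = C1 + exp(-2*a)/2


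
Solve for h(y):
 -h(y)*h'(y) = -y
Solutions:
 h(y) = -sqrt(C1 + y^2)
 h(y) = sqrt(C1 + y^2)


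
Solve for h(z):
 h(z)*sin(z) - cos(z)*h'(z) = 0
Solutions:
 h(z) = C1/cos(z)


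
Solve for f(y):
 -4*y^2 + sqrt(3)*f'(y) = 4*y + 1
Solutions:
 f(y) = C1 + 4*sqrt(3)*y^3/9 + 2*sqrt(3)*y^2/3 + sqrt(3)*y/3


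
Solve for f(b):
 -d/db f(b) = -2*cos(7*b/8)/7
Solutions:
 f(b) = C1 + 16*sin(7*b/8)/49


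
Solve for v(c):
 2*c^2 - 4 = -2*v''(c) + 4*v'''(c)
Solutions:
 v(c) = C1 + C2*c + C3*exp(c/2) - c^4/12 - 2*c^3/3 - 3*c^2


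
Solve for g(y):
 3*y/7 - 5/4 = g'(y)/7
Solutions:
 g(y) = C1 + 3*y^2/2 - 35*y/4


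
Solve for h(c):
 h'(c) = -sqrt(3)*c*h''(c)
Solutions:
 h(c) = C1 + C2*c^(1 - sqrt(3)/3)


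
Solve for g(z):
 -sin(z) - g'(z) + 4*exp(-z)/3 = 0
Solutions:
 g(z) = C1 + cos(z) - 4*exp(-z)/3


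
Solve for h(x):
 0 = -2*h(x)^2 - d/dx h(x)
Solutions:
 h(x) = 1/(C1 + 2*x)


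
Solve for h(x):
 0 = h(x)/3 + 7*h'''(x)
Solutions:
 h(x) = C3*exp(-21^(2/3)*x/21) + (C1*sin(3^(1/6)*7^(2/3)*x/14) + C2*cos(3^(1/6)*7^(2/3)*x/14))*exp(21^(2/3)*x/42)


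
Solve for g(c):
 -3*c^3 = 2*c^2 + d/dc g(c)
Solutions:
 g(c) = C1 - 3*c^4/4 - 2*c^3/3


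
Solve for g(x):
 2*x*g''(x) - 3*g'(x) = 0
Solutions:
 g(x) = C1 + C2*x^(5/2)


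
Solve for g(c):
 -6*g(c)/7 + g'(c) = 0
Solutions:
 g(c) = C1*exp(6*c/7)


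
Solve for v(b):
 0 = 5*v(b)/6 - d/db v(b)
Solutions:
 v(b) = C1*exp(5*b/6)


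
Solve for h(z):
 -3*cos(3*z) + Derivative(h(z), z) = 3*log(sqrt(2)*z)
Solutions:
 h(z) = C1 + 3*z*log(z) - 3*z + 3*z*log(2)/2 + sin(3*z)


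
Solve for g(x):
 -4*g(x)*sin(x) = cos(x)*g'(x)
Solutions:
 g(x) = C1*cos(x)^4


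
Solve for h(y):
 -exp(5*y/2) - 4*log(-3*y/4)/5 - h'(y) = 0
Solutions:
 h(y) = C1 - 4*y*log(-y)/5 + 4*y*(-log(3) + 1 + 2*log(2))/5 - 2*exp(5*y/2)/5


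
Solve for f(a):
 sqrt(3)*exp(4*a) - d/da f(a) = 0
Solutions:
 f(a) = C1 + sqrt(3)*exp(4*a)/4


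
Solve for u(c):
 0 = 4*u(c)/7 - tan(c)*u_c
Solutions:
 u(c) = C1*sin(c)^(4/7)


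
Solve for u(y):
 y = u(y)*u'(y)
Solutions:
 u(y) = -sqrt(C1 + y^2)
 u(y) = sqrt(C1 + y^2)


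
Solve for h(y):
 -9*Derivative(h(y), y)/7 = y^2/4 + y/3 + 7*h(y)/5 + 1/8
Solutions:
 h(y) = C1*exp(-49*y/45) - 5*y^2/28 + 185*y/2058 - 23105/134456


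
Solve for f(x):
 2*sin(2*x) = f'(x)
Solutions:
 f(x) = C1 - cos(2*x)


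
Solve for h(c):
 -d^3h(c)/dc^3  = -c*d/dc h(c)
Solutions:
 h(c) = C1 + Integral(C2*airyai(c) + C3*airybi(c), c)


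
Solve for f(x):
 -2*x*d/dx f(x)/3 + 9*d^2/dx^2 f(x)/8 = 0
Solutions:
 f(x) = C1 + C2*erfi(2*sqrt(6)*x/9)


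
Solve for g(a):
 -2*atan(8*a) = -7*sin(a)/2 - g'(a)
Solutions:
 g(a) = C1 + 2*a*atan(8*a) - log(64*a^2 + 1)/8 + 7*cos(a)/2


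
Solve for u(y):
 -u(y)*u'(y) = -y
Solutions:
 u(y) = -sqrt(C1 + y^2)
 u(y) = sqrt(C1 + y^2)


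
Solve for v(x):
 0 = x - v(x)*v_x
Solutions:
 v(x) = -sqrt(C1 + x^2)
 v(x) = sqrt(C1 + x^2)


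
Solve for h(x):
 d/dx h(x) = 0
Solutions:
 h(x) = C1


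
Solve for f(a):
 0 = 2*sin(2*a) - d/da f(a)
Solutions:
 f(a) = C1 - cos(2*a)


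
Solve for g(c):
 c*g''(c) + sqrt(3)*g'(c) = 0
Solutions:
 g(c) = C1 + C2*c^(1 - sqrt(3))


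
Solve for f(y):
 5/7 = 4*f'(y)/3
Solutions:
 f(y) = C1 + 15*y/28


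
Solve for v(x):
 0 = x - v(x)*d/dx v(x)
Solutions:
 v(x) = -sqrt(C1 + x^2)
 v(x) = sqrt(C1 + x^2)


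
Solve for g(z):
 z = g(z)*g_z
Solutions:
 g(z) = -sqrt(C1 + z^2)
 g(z) = sqrt(C1 + z^2)


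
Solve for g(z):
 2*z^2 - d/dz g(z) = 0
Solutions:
 g(z) = C1 + 2*z^3/3


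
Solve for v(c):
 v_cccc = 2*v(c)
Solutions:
 v(c) = C1*exp(-2^(1/4)*c) + C2*exp(2^(1/4)*c) + C3*sin(2^(1/4)*c) + C4*cos(2^(1/4)*c)


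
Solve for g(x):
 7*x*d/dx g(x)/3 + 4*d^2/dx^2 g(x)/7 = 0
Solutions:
 g(x) = C1 + C2*erf(7*sqrt(6)*x/12)


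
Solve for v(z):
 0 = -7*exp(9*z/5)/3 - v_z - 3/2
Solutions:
 v(z) = C1 - 3*z/2 - 35*exp(9*z/5)/27


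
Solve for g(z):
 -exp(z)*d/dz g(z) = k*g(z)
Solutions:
 g(z) = C1*exp(k*exp(-z))


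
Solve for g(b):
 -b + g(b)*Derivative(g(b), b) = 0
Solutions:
 g(b) = -sqrt(C1 + b^2)
 g(b) = sqrt(C1 + b^2)


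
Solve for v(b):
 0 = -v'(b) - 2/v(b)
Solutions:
 v(b) = -sqrt(C1 - 4*b)
 v(b) = sqrt(C1 - 4*b)


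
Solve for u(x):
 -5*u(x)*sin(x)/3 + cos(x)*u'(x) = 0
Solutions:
 u(x) = C1/cos(x)^(5/3)


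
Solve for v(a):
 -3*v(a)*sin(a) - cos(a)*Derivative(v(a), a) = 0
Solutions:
 v(a) = C1*cos(a)^3


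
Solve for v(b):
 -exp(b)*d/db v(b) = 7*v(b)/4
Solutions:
 v(b) = C1*exp(7*exp(-b)/4)


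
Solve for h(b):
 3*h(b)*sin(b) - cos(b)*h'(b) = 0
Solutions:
 h(b) = C1/cos(b)^3


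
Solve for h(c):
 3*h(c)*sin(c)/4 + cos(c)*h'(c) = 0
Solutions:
 h(c) = C1*cos(c)^(3/4)


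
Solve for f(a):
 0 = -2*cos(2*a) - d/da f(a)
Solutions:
 f(a) = C1 - sin(2*a)


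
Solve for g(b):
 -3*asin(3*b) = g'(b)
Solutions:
 g(b) = C1 - 3*b*asin(3*b) - sqrt(1 - 9*b^2)


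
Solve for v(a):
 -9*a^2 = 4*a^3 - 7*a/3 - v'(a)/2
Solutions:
 v(a) = C1 + 2*a^4 + 6*a^3 - 7*a^2/3


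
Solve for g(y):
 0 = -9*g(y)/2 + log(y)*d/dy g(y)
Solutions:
 g(y) = C1*exp(9*li(y)/2)


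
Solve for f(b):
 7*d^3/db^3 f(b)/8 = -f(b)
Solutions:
 f(b) = C3*exp(-2*7^(2/3)*b/7) + (C1*sin(sqrt(3)*7^(2/3)*b/7) + C2*cos(sqrt(3)*7^(2/3)*b/7))*exp(7^(2/3)*b/7)


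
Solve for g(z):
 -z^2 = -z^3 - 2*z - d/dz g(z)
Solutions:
 g(z) = C1 - z^4/4 + z^3/3 - z^2


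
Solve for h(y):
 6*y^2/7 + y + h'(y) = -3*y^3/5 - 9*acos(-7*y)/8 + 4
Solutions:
 h(y) = C1 - 3*y^4/20 - 2*y^3/7 - y^2/2 - 9*y*acos(-7*y)/8 + 4*y - 9*sqrt(1 - 49*y^2)/56


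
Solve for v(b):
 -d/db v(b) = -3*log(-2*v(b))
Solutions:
 -Integral(1/(log(-_y) + log(2)), (_y, v(b)))/3 = C1 - b


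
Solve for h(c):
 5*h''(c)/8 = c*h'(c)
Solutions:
 h(c) = C1 + C2*erfi(2*sqrt(5)*c/5)


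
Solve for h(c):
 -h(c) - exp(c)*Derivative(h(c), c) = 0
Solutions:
 h(c) = C1*exp(exp(-c))


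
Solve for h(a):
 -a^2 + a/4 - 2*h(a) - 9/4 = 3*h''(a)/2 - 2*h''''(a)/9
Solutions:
 h(a) = C1*exp(-sqrt(6)*a*sqrt(9 + sqrt(145))/4) + C2*exp(sqrt(6)*a*sqrt(9 + sqrt(145))/4) + C3*sin(sqrt(6)*a*sqrt(-9 + sqrt(145))/4) + C4*cos(sqrt(6)*a*sqrt(-9 + sqrt(145))/4) - a^2/2 + a/8 - 3/8


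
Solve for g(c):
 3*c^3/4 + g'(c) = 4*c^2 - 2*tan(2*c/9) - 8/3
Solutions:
 g(c) = C1 - 3*c^4/16 + 4*c^3/3 - 8*c/3 + 9*log(cos(2*c/9))


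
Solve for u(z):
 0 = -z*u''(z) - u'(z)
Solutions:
 u(z) = C1 + C2*log(z)


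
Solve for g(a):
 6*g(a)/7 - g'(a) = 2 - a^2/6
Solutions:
 g(a) = C1*exp(6*a/7) - 7*a^2/36 - 49*a/108 + 1169/648


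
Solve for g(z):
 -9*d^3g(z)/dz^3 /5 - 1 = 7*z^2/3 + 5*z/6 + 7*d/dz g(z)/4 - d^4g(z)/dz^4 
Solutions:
 g(z) = C1 + C2*exp(z*(-(5*sqrt(45745) + 1091)^(1/3) - 36/(5*sqrt(45745) + 1091)^(1/3) + 12)/20)*sin(sqrt(3)*z*(-(5*sqrt(45745) + 1091)^(1/3) + 36/(5*sqrt(45745) + 1091)^(1/3))/20) + C3*exp(z*(-(5*sqrt(45745) + 1091)^(1/3) - 36/(5*sqrt(45745) + 1091)^(1/3) + 12)/20)*cos(sqrt(3)*z*(-(5*sqrt(45745) + 1091)^(1/3) + 36/(5*sqrt(45745) + 1091)^(1/3))/20) + C4*exp(z*(36/(5*sqrt(45745) + 1091)^(1/3) + 6 + (5*sqrt(45745) + 1091)^(1/3))/10) - 4*z^3/9 - 5*z^2/21 + 76*z/35


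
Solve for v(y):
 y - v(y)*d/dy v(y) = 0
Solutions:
 v(y) = -sqrt(C1 + y^2)
 v(y) = sqrt(C1 + y^2)


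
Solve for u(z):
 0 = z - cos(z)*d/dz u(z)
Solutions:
 u(z) = C1 + Integral(z/cos(z), z)


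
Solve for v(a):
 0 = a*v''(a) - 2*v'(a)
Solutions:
 v(a) = C1 + C2*a^3


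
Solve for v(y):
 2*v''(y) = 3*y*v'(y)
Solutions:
 v(y) = C1 + C2*erfi(sqrt(3)*y/2)


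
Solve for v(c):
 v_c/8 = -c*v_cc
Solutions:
 v(c) = C1 + C2*c^(7/8)


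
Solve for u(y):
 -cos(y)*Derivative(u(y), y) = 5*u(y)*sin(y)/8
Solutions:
 u(y) = C1*cos(y)^(5/8)


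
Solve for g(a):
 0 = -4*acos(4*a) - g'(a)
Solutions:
 g(a) = C1 - 4*a*acos(4*a) + sqrt(1 - 16*a^2)


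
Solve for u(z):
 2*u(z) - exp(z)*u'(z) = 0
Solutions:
 u(z) = C1*exp(-2*exp(-z))


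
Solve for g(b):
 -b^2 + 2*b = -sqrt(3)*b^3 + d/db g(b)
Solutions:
 g(b) = C1 + sqrt(3)*b^4/4 - b^3/3 + b^2


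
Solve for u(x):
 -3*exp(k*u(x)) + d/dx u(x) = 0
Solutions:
 u(x) = Piecewise((log(-1/(C1*k + 3*k*x))/k, Ne(k, 0)), (nan, True))
 u(x) = Piecewise((C1 + 3*x, Eq(k, 0)), (nan, True))


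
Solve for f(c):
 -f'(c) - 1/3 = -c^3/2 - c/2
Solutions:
 f(c) = C1 + c^4/8 + c^2/4 - c/3


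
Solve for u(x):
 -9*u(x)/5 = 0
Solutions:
 u(x) = 0


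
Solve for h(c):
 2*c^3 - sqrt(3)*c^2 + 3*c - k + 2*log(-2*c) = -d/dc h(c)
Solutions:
 h(c) = C1 - c^4/2 + sqrt(3)*c^3/3 - 3*c^2/2 + c*(k - 2*log(2) + 2) - 2*c*log(-c)


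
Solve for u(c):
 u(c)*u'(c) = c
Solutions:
 u(c) = -sqrt(C1 + c^2)
 u(c) = sqrt(C1 + c^2)


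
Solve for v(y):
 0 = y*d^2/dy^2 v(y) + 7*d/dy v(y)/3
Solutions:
 v(y) = C1 + C2/y^(4/3)


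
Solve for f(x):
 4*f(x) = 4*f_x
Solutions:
 f(x) = C1*exp(x)


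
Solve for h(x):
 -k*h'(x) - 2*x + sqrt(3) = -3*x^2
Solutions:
 h(x) = C1 + x^3/k - x^2/k + sqrt(3)*x/k


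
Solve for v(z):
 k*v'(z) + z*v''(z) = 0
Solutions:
 v(z) = C1 + z^(1 - re(k))*(C2*sin(log(z)*Abs(im(k))) + C3*cos(log(z)*im(k)))


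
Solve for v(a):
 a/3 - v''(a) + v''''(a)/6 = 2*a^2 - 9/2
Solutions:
 v(a) = C1 + C2*a + C3*exp(-sqrt(6)*a) + C4*exp(sqrt(6)*a) - a^4/6 + a^3/18 + 23*a^2/12


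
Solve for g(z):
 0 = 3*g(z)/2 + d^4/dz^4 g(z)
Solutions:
 g(z) = (C1*sin(6^(1/4)*z/2) + C2*cos(6^(1/4)*z/2))*exp(-6^(1/4)*z/2) + (C3*sin(6^(1/4)*z/2) + C4*cos(6^(1/4)*z/2))*exp(6^(1/4)*z/2)


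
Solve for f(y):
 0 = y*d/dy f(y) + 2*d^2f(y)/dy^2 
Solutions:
 f(y) = C1 + C2*erf(y/2)


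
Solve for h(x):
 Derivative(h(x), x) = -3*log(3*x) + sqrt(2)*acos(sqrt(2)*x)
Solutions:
 h(x) = C1 - 3*x*log(x) - 3*x*log(3) + 3*x + sqrt(2)*(x*acos(sqrt(2)*x) - sqrt(2)*sqrt(1 - 2*x^2)/2)


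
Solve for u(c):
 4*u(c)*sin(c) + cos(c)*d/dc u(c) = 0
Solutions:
 u(c) = C1*cos(c)^4


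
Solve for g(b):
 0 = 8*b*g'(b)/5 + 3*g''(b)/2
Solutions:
 g(b) = C1 + C2*erf(2*sqrt(30)*b/15)


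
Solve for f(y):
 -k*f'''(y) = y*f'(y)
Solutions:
 f(y) = C1 + Integral(C2*airyai(y*(-1/k)^(1/3)) + C3*airybi(y*(-1/k)^(1/3)), y)


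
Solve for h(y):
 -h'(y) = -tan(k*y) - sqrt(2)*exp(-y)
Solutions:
 h(y) = C1 - Piecewise((sqrt(2)*exp(-y) - log(tan(k*y)^2 + 1)/(2*k), Ne(k, 0)), (sqrt(2)*exp(-y), True))


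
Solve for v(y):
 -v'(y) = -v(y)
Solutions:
 v(y) = C1*exp(y)


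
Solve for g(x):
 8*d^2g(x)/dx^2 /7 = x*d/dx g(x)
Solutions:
 g(x) = C1 + C2*erfi(sqrt(7)*x/4)


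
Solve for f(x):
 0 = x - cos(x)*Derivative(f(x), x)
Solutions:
 f(x) = C1 + Integral(x/cos(x), x)


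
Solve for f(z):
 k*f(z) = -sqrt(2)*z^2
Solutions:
 f(z) = -sqrt(2)*z^2/k


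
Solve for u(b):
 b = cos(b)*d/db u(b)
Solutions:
 u(b) = C1 + Integral(b/cos(b), b)


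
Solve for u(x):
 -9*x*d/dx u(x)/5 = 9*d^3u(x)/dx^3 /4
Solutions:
 u(x) = C1 + Integral(C2*airyai(-10^(2/3)*x/5) + C3*airybi(-10^(2/3)*x/5), x)


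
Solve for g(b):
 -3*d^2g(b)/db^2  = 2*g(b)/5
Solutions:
 g(b) = C1*sin(sqrt(30)*b/15) + C2*cos(sqrt(30)*b/15)


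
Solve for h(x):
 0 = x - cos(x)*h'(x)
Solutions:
 h(x) = C1 + Integral(x/cos(x), x)


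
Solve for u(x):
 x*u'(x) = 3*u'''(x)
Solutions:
 u(x) = C1 + Integral(C2*airyai(3^(2/3)*x/3) + C3*airybi(3^(2/3)*x/3), x)


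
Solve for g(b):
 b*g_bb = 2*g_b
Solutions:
 g(b) = C1 + C2*b^3


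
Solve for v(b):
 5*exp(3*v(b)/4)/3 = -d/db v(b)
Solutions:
 v(b) = 4*log(1/(C1 + 5*b))/3 + 8*log(2)/3
 v(b) = 4*log(2^(2/3)*(-1 - sqrt(3)*I)*(1/(C1 + 5*b))^(1/3)/2)
 v(b) = 4*log(2^(2/3)*(-1 + sqrt(3)*I)*(1/(C1 + 5*b))^(1/3)/2)


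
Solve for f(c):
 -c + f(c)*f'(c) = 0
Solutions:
 f(c) = -sqrt(C1 + c^2)
 f(c) = sqrt(C1 + c^2)


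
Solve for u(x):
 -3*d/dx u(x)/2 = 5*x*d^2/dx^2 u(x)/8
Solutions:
 u(x) = C1 + C2/x^(7/5)


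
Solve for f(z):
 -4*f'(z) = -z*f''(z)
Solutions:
 f(z) = C1 + C2*z^5


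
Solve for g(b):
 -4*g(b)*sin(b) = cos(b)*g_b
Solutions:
 g(b) = C1*cos(b)^4


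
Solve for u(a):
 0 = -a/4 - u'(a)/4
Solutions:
 u(a) = C1 - a^2/2


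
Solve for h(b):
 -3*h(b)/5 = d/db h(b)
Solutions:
 h(b) = C1*exp(-3*b/5)


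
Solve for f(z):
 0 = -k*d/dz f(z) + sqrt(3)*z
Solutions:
 f(z) = C1 + sqrt(3)*z^2/(2*k)


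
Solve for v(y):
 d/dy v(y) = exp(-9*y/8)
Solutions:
 v(y) = C1 - 8*exp(-9*y/8)/9


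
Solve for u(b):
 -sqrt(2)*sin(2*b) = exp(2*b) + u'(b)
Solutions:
 u(b) = C1 - exp(2*b)/2 + sqrt(2)*cos(2*b)/2


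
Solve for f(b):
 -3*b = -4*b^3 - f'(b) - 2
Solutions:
 f(b) = C1 - b^4 + 3*b^2/2 - 2*b


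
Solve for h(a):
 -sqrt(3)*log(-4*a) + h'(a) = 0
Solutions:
 h(a) = C1 + sqrt(3)*a*log(-a) + sqrt(3)*a*(-1 + 2*log(2))


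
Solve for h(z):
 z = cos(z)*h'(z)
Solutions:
 h(z) = C1 + Integral(z/cos(z), z)


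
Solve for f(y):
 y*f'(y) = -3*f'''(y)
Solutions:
 f(y) = C1 + Integral(C2*airyai(-3^(2/3)*y/3) + C3*airybi(-3^(2/3)*y/3), y)


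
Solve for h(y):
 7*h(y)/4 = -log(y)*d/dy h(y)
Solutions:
 h(y) = C1*exp(-7*li(y)/4)


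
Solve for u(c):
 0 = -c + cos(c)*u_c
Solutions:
 u(c) = C1 + Integral(c/cos(c), c)


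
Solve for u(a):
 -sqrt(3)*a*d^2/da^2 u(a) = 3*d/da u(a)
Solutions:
 u(a) = C1 + C2*a^(1 - sqrt(3))


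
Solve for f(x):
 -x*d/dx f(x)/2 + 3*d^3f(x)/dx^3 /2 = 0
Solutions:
 f(x) = C1 + Integral(C2*airyai(3^(2/3)*x/3) + C3*airybi(3^(2/3)*x/3), x)


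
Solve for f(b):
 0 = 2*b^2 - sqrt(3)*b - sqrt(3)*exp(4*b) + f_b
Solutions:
 f(b) = C1 - 2*b^3/3 + sqrt(3)*b^2/2 + sqrt(3)*exp(4*b)/4


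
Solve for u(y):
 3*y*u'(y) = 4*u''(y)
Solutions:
 u(y) = C1 + C2*erfi(sqrt(6)*y/4)


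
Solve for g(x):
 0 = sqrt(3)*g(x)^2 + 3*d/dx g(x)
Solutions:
 g(x) = 3/(C1 + sqrt(3)*x)


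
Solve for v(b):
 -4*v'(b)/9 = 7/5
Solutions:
 v(b) = C1 - 63*b/20


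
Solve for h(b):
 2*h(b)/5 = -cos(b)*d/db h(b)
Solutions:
 h(b) = C1*(sin(b) - 1)^(1/5)/(sin(b) + 1)^(1/5)


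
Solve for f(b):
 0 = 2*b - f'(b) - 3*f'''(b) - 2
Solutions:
 f(b) = C1 + C2*sin(sqrt(3)*b/3) + C3*cos(sqrt(3)*b/3) + b^2 - 2*b


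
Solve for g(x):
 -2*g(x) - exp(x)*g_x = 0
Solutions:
 g(x) = C1*exp(2*exp(-x))


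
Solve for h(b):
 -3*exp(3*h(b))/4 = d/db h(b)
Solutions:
 h(b) = log(1/(C1 + 9*b))/3 + 2*log(2)/3
 h(b) = log((-6^(2/3) - 3*2^(2/3)*3^(1/6)*I)*(1/(C1 + 3*b))^(1/3)/6)
 h(b) = log((-6^(2/3) + 3*2^(2/3)*3^(1/6)*I)*(1/(C1 + 3*b))^(1/3)/6)


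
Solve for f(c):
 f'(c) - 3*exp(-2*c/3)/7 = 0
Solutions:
 f(c) = C1 - 9*exp(-2*c/3)/14


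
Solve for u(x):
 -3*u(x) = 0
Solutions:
 u(x) = 0


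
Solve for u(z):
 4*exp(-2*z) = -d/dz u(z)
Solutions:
 u(z) = C1 + 2*exp(-2*z)


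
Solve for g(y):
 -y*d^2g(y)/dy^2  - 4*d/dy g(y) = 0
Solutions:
 g(y) = C1 + C2/y^3


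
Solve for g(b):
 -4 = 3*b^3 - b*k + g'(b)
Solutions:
 g(b) = C1 - 3*b^4/4 + b^2*k/2 - 4*b


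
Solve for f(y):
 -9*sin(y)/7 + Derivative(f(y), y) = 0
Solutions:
 f(y) = C1 - 9*cos(y)/7


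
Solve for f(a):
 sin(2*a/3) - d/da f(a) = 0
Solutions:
 f(a) = C1 - 3*cos(2*a/3)/2


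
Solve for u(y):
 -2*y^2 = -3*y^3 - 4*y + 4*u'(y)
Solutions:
 u(y) = C1 + 3*y^4/16 - y^3/6 + y^2/2


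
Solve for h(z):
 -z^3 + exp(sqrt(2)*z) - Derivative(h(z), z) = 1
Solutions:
 h(z) = C1 - z^4/4 - z + sqrt(2)*exp(sqrt(2)*z)/2


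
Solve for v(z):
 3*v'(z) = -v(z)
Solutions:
 v(z) = C1*exp(-z/3)


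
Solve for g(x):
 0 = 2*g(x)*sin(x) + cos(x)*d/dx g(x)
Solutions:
 g(x) = C1*cos(x)^2


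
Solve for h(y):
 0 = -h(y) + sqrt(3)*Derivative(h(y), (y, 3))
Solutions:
 h(y) = C3*exp(3^(5/6)*y/3) + (C1*sin(3^(1/3)*y/2) + C2*cos(3^(1/3)*y/2))*exp(-3^(5/6)*y/6)


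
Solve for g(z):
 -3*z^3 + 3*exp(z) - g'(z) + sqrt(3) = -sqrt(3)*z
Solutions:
 g(z) = C1 - 3*z^4/4 + sqrt(3)*z^2/2 + sqrt(3)*z + 3*exp(z)


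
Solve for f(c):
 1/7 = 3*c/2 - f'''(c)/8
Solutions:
 f(c) = C1 + C2*c + C3*c^2 + c^4/2 - 4*c^3/21


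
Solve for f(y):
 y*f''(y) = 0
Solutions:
 f(y) = C1 + C2*y


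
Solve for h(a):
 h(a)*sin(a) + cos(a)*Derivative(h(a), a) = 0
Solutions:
 h(a) = C1*cos(a)


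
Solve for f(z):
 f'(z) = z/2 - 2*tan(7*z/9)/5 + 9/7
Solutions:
 f(z) = C1 + z^2/4 + 9*z/7 + 18*log(cos(7*z/9))/35


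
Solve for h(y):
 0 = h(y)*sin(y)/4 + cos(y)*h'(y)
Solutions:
 h(y) = C1*cos(y)^(1/4)


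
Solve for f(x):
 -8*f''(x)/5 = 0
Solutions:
 f(x) = C1 + C2*x


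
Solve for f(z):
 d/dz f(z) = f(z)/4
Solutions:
 f(z) = C1*exp(z/4)


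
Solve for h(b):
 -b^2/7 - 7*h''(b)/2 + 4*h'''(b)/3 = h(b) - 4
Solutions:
 h(b) = C1*exp(b*(-(8*sqrt(2634) + 535)^(1/3) - 49/(8*sqrt(2634) + 535)^(1/3) + 14)/16)*sin(sqrt(3)*b*(-(8*sqrt(2634) + 535)^(1/3) + 49/(8*sqrt(2634) + 535)^(1/3))/16) + C2*exp(b*(-(8*sqrt(2634) + 535)^(1/3) - 49/(8*sqrt(2634) + 535)^(1/3) + 14)/16)*cos(sqrt(3)*b*(-(8*sqrt(2634) + 535)^(1/3) + 49/(8*sqrt(2634) + 535)^(1/3))/16) + C3*exp(b*(49/(8*sqrt(2634) + 535)^(1/3) + 7 + (8*sqrt(2634) + 535)^(1/3))/8) - b^2/7 + 5


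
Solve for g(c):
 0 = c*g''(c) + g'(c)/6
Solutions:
 g(c) = C1 + C2*c^(5/6)


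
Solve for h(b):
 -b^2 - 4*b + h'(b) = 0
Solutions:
 h(b) = C1 + b^3/3 + 2*b^2


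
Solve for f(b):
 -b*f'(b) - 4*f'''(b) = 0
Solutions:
 f(b) = C1 + Integral(C2*airyai(-2^(1/3)*b/2) + C3*airybi(-2^(1/3)*b/2), b)


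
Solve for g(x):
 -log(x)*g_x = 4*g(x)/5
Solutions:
 g(x) = C1*exp(-4*li(x)/5)


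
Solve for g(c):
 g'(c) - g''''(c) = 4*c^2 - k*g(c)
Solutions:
 g(c) = C1*exp(c*Piecewise((-sqrt(-(-1)^(1/3))/2 - sqrt(-2/sqrt(-(-1)^(1/3)) + (-1)^(1/3))/2, Eq(k, 0)), (-sqrt(-2*k/(3*(sqrt(k^3/27 + 1/256) + 1/16)^(1/3)) + 2*(sqrt(k^3/27 + 1/256) + 1/16)^(1/3))/2 - sqrt(2*k/(3*(sqrt(k^3/27 + 1/256) + 1/16)^(1/3)) - 2*(sqrt(k^3/27 + 1/256) + 1/16)^(1/3) - 2/sqrt(-2*k/(3*(sqrt(k^3/27 + 1/256) + 1/16)^(1/3)) + 2*(sqrt(k^3/27 + 1/256) + 1/16)^(1/3)))/2, True))) + C2*exp(c*Piecewise((sqrt(-(-1)^(1/3))/2 + sqrt((-1)^(1/3) + 2/sqrt(-(-1)^(1/3)))/2, Eq(k, 0)), (sqrt(-2*k/(3*(sqrt(k^3/27 + 1/256) + 1/16)^(1/3)) + 2*(sqrt(k^3/27 + 1/256) + 1/16)^(1/3))/2 + sqrt(2*k/(3*(sqrt(k^3/27 + 1/256) + 1/16)^(1/3)) - 2*(sqrt(k^3/27 + 1/256) + 1/16)^(1/3) + 2/sqrt(-2*k/(3*(sqrt(k^3/27 + 1/256) + 1/16)^(1/3)) + 2*(sqrt(k^3/27 + 1/256) + 1/16)^(1/3)))/2, True))) + C3*exp(c*Piecewise((-sqrt((-1)^(1/3) + 2/sqrt(-(-1)^(1/3)))/2 + sqrt(-(-1)^(1/3))/2, Eq(k, 0)), (sqrt(-2*k/(3*(sqrt(k^3/27 + 1/256) + 1/16)^(1/3)) + 2*(sqrt(k^3/27 + 1/256) + 1/16)^(1/3))/2 - sqrt(2*k/(3*(sqrt(k^3/27 + 1/256) + 1/16)^(1/3)) - 2*(sqrt(k^3/27 + 1/256) + 1/16)^(1/3) + 2/sqrt(-2*k/(3*(sqrt(k^3/27 + 1/256) + 1/16)^(1/3)) + 2*(sqrt(k^3/27 + 1/256) + 1/16)^(1/3)))/2, True))) + C4*exp(c*Piecewise((sqrt(-2/sqrt(-(-1)^(1/3)) + (-1)^(1/3))/2 - sqrt(-(-1)^(1/3))/2, Eq(k, 0)), (-sqrt(-2*k/(3*(sqrt(k^3/27 + 1/256) + 1/16)^(1/3)) + 2*(sqrt(k^3/27 + 1/256) + 1/16)^(1/3))/2 + sqrt(2*k/(3*(sqrt(k^3/27 + 1/256) + 1/16)^(1/3)) - 2*(sqrt(k^3/27 + 1/256) + 1/16)^(1/3) - 2/sqrt(-2*k/(3*(sqrt(k^3/27 + 1/256) + 1/16)^(1/3)) + 2*(sqrt(k^3/27 + 1/256) + 1/16)^(1/3)))/2, True))) + 4*c^2/k - 8*c/k^2 + 8/k^3


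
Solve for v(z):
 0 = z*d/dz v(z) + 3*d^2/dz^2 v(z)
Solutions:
 v(z) = C1 + C2*erf(sqrt(6)*z/6)


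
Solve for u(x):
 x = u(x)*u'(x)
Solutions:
 u(x) = -sqrt(C1 + x^2)
 u(x) = sqrt(C1 + x^2)


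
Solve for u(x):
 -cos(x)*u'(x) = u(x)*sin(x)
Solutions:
 u(x) = C1*cos(x)


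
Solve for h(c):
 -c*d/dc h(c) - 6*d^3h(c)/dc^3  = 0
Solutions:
 h(c) = C1 + Integral(C2*airyai(-6^(2/3)*c/6) + C3*airybi(-6^(2/3)*c/6), c)


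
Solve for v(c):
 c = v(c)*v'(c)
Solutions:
 v(c) = -sqrt(C1 + c^2)
 v(c) = sqrt(C1 + c^2)


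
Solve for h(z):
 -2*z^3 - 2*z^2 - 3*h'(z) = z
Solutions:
 h(z) = C1 - z^4/6 - 2*z^3/9 - z^2/6


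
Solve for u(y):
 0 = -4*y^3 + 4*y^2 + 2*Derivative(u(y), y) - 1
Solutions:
 u(y) = C1 + y^4/2 - 2*y^3/3 + y/2


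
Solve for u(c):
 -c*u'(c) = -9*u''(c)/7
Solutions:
 u(c) = C1 + C2*erfi(sqrt(14)*c/6)


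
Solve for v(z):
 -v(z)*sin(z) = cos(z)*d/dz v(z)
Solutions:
 v(z) = C1*cos(z)


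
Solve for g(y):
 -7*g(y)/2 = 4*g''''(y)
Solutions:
 g(y) = (C1*sin(2^(3/4)*7^(1/4)*y/4) + C2*cos(2^(3/4)*7^(1/4)*y/4))*exp(-2^(3/4)*7^(1/4)*y/4) + (C3*sin(2^(3/4)*7^(1/4)*y/4) + C4*cos(2^(3/4)*7^(1/4)*y/4))*exp(2^(3/4)*7^(1/4)*y/4)


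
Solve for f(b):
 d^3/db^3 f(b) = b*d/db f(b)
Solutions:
 f(b) = C1 + Integral(C2*airyai(b) + C3*airybi(b), b)


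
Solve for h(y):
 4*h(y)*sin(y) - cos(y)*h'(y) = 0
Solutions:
 h(y) = C1/cos(y)^4


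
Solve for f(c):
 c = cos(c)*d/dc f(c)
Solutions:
 f(c) = C1 + Integral(c/cos(c), c)


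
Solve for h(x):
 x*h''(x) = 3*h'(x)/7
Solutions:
 h(x) = C1 + C2*x^(10/7)


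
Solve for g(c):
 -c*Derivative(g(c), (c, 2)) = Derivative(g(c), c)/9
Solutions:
 g(c) = C1 + C2*c^(8/9)


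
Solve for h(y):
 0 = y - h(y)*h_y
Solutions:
 h(y) = -sqrt(C1 + y^2)
 h(y) = sqrt(C1 + y^2)


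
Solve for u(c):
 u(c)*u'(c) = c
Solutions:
 u(c) = -sqrt(C1 + c^2)
 u(c) = sqrt(C1 + c^2)


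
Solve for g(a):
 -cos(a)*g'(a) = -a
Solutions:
 g(a) = C1 + Integral(a/cos(a), a)


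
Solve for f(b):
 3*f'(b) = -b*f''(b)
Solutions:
 f(b) = C1 + C2/b^2


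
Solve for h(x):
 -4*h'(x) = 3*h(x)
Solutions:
 h(x) = C1*exp(-3*x/4)


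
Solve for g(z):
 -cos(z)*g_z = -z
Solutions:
 g(z) = C1 + Integral(z/cos(z), z)


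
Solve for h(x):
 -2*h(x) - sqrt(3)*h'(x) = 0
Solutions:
 h(x) = C1*exp(-2*sqrt(3)*x/3)


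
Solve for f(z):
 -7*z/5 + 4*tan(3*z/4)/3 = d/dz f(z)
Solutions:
 f(z) = C1 - 7*z^2/10 - 16*log(cos(3*z/4))/9


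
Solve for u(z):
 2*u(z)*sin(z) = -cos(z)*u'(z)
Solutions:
 u(z) = C1*cos(z)^2


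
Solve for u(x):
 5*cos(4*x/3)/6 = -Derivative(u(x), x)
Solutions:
 u(x) = C1 - 5*sin(4*x/3)/8


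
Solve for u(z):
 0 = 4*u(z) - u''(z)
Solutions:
 u(z) = C1*exp(-2*z) + C2*exp(2*z)


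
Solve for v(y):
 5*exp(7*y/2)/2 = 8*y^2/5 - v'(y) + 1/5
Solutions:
 v(y) = C1 + 8*y^3/15 + y/5 - 5*exp(7*y/2)/7


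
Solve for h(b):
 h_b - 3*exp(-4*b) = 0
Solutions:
 h(b) = C1 - 3*exp(-4*b)/4


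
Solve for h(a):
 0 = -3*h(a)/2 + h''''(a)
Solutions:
 h(a) = C1*exp(-2^(3/4)*3^(1/4)*a/2) + C2*exp(2^(3/4)*3^(1/4)*a/2) + C3*sin(2^(3/4)*3^(1/4)*a/2) + C4*cos(2^(3/4)*3^(1/4)*a/2)


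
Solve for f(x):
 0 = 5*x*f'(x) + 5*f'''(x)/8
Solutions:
 f(x) = C1 + Integral(C2*airyai(-2*x) + C3*airybi(-2*x), x)


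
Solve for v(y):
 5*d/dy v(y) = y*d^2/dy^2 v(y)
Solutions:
 v(y) = C1 + C2*y^6


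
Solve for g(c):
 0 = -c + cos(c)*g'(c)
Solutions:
 g(c) = C1 + Integral(c/cos(c), c)


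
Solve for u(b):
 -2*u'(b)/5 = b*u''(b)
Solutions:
 u(b) = C1 + C2*b^(3/5)


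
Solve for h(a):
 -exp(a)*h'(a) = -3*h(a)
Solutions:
 h(a) = C1*exp(-3*exp(-a))


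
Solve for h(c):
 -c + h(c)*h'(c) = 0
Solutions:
 h(c) = -sqrt(C1 + c^2)
 h(c) = sqrt(C1 + c^2)


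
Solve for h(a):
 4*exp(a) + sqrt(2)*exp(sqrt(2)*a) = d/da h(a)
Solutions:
 h(a) = C1 + 4*exp(a) + exp(sqrt(2)*a)


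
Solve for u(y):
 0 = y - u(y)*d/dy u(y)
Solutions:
 u(y) = -sqrt(C1 + y^2)
 u(y) = sqrt(C1 + y^2)


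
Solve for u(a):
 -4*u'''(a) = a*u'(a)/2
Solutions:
 u(a) = C1 + Integral(C2*airyai(-a/2) + C3*airybi(-a/2), a)


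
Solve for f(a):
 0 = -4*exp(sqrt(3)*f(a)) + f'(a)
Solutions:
 f(a) = sqrt(3)*(2*log(-1/(C1 + 4*a)) - log(3))/6


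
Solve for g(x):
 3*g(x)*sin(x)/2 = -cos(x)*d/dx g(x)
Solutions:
 g(x) = C1*cos(x)^(3/2)


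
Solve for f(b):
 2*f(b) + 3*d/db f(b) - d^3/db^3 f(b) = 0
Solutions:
 f(b) = C3*exp(2*b) + (C1 + C2*b)*exp(-b)


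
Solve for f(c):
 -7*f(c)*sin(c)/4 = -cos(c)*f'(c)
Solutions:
 f(c) = C1/cos(c)^(7/4)


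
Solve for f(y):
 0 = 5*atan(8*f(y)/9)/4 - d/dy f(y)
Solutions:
 Integral(1/atan(8*_y/9), (_y, f(y))) = C1 + 5*y/4


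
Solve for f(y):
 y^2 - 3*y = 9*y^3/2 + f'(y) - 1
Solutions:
 f(y) = C1 - 9*y^4/8 + y^3/3 - 3*y^2/2 + y


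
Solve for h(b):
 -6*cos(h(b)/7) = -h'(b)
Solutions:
 -6*b - 7*log(sin(h(b)/7) - 1)/2 + 7*log(sin(h(b)/7) + 1)/2 = C1


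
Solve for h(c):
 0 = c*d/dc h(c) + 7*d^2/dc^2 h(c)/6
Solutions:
 h(c) = C1 + C2*erf(sqrt(21)*c/7)


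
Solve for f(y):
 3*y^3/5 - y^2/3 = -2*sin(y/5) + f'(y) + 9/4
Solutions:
 f(y) = C1 + 3*y^4/20 - y^3/9 - 9*y/4 - 10*cos(y/5)


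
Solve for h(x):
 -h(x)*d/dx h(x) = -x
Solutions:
 h(x) = -sqrt(C1 + x^2)
 h(x) = sqrt(C1 + x^2)


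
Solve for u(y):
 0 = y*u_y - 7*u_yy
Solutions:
 u(y) = C1 + C2*erfi(sqrt(14)*y/14)


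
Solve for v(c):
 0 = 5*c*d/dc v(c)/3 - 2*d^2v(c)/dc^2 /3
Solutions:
 v(c) = C1 + C2*erfi(sqrt(5)*c/2)


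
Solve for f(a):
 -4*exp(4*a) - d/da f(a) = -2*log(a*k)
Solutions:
 f(a) = C1 + 2*a*log(a*k) - 2*a - exp(4*a)


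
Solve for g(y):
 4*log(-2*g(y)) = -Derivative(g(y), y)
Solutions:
 Integral(1/(log(-_y) + log(2)), (_y, g(y)))/4 = C1 - y


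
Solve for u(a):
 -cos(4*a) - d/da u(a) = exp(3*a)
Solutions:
 u(a) = C1 - exp(3*a)/3 - sin(4*a)/4


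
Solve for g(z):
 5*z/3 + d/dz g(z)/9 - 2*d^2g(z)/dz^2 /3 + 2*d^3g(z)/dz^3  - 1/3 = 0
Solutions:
 g(z) = C1 - 15*z^2/2 - 87*z + (C2*sin(z/6) + C3*cos(z/6))*exp(z/6)


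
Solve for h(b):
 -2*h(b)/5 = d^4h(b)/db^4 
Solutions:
 h(b) = (C1*sin(10^(3/4)*b/10) + C2*cos(10^(3/4)*b/10))*exp(-10^(3/4)*b/10) + (C3*sin(10^(3/4)*b/10) + C4*cos(10^(3/4)*b/10))*exp(10^(3/4)*b/10)


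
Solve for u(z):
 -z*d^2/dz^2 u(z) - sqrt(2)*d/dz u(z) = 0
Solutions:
 u(z) = C1 + C2*z^(1 - sqrt(2))


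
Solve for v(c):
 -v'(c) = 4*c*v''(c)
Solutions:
 v(c) = C1 + C2*c^(3/4)


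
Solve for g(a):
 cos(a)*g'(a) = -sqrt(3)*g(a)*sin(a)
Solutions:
 g(a) = C1*cos(a)^(sqrt(3))


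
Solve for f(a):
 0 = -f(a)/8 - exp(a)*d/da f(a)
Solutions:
 f(a) = C1*exp(exp(-a)/8)


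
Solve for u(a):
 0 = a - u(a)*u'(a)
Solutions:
 u(a) = -sqrt(C1 + a^2)
 u(a) = sqrt(C1 + a^2)


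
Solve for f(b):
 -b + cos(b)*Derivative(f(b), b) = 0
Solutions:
 f(b) = C1 + Integral(b/cos(b), b)


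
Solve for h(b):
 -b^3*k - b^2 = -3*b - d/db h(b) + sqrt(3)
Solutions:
 h(b) = C1 + b^4*k/4 + b^3/3 - 3*b^2/2 + sqrt(3)*b


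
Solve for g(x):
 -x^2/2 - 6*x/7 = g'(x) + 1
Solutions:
 g(x) = C1 - x^3/6 - 3*x^2/7 - x


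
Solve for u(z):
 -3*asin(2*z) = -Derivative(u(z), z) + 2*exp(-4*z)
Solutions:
 u(z) = C1 + 3*z*asin(2*z) + 3*sqrt(1 - 4*z^2)/2 - exp(-4*z)/2


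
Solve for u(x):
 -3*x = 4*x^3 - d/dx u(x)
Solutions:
 u(x) = C1 + x^4 + 3*x^2/2


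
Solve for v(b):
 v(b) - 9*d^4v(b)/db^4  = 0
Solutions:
 v(b) = C1*exp(-sqrt(3)*b/3) + C2*exp(sqrt(3)*b/3) + C3*sin(sqrt(3)*b/3) + C4*cos(sqrt(3)*b/3)


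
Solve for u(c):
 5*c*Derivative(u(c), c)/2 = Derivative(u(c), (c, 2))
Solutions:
 u(c) = C1 + C2*erfi(sqrt(5)*c/2)


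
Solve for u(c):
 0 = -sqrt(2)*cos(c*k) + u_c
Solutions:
 u(c) = C1 + sqrt(2)*sin(c*k)/k


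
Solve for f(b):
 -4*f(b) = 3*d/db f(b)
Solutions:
 f(b) = C1*exp(-4*b/3)


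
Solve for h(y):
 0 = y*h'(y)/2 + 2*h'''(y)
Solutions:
 h(y) = C1 + Integral(C2*airyai(-2^(1/3)*y/2) + C3*airybi(-2^(1/3)*y/2), y)


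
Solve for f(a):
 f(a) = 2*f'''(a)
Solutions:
 f(a) = C3*exp(2^(2/3)*a/2) + (C1*sin(2^(2/3)*sqrt(3)*a/4) + C2*cos(2^(2/3)*sqrt(3)*a/4))*exp(-2^(2/3)*a/4)


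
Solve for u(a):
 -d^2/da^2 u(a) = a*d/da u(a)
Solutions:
 u(a) = C1 + C2*erf(sqrt(2)*a/2)


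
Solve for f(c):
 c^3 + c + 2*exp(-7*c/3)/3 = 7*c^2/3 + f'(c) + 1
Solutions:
 f(c) = C1 + c^4/4 - 7*c^3/9 + c^2/2 - c - 2*exp(-7*c/3)/7


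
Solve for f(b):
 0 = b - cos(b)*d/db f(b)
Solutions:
 f(b) = C1 + Integral(b/cos(b), b)


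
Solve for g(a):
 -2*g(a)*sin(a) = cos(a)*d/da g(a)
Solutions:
 g(a) = C1*cos(a)^2


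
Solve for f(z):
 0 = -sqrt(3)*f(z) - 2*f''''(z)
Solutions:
 f(z) = (C1*sin(2^(1/4)*3^(1/8)*z/2) + C2*cos(2^(1/4)*3^(1/8)*z/2))*exp(-2^(1/4)*3^(1/8)*z/2) + (C3*sin(2^(1/4)*3^(1/8)*z/2) + C4*cos(2^(1/4)*3^(1/8)*z/2))*exp(2^(1/4)*3^(1/8)*z/2)


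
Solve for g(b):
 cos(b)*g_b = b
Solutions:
 g(b) = C1 + Integral(b/cos(b), b)


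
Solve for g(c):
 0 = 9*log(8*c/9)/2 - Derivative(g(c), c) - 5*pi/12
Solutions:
 g(c) = C1 + 9*c*log(c)/2 - 9*c*log(3) - 9*c/2 - 5*pi*c/12 + 27*c*log(2)/2


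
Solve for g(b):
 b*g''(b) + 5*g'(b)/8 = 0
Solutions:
 g(b) = C1 + C2*b^(3/8)


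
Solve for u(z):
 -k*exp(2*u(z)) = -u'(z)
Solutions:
 u(z) = log(-sqrt(-1/(C1 + k*z))) - log(2)/2
 u(z) = log(-1/(C1 + k*z))/2 - log(2)/2


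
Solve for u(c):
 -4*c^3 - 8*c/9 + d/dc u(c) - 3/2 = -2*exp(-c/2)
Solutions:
 u(c) = C1 + c^4 + 4*c^2/9 + 3*c/2 + 4*exp(-c/2)


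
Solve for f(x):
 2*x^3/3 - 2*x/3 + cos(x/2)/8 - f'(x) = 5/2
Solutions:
 f(x) = C1 + x^4/6 - x^2/3 - 5*x/2 + sin(x/2)/4


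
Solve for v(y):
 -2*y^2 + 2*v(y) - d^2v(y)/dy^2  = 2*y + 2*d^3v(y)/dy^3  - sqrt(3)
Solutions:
 v(y) = C1*exp(-y*((6*sqrt(318) + 107)^(-1/3) + 2 + (6*sqrt(318) + 107)^(1/3))/12)*sin(sqrt(3)*y*(-(6*sqrt(318) + 107)^(1/3) + (6*sqrt(318) + 107)^(-1/3))/12) + C2*exp(-y*((6*sqrt(318) + 107)^(-1/3) + 2 + (6*sqrt(318) + 107)^(1/3))/12)*cos(sqrt(3)*y*(-(6*sqrt(318) + 107)^(1/3) + (6*sqrt(318) + 107)^(-1/3))/12) + C3*exp(y*(-1 + (6*sqrt(318) + 107)^(-1/3) + (6*sqrt(318) + 107)^(1/3))/6) + y^2 + y - sqrt(3)/2 + 1


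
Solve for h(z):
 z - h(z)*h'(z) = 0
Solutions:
 h(z) = -sqrt(C1 + z^2)
 h(z) = sqrt(C1 + z^2)


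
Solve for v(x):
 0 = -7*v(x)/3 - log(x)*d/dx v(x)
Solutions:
 v(x) = C1*exp(-7*li(x)/3)


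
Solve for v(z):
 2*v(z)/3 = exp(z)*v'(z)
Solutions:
 v(z) = C1*exp(-2*exp(-z)/3)


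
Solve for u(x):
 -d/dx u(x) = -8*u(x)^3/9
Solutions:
 u(x) = -3*sqrt(2)*sqrt(-1/(C1 + 8*x))/2
 u(x) = 3*sqrt(2)*sqrt(-1/(C1 + 8*x))/2


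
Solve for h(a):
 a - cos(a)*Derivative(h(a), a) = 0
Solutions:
 h(a) = C1 + Integral(a/cos(a), a)


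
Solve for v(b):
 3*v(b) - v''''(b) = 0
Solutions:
 v(b) = C1*exp(-3^(1/4)*b) + C2*exp(3^(1/4)*b) + C3*sin(3^(1/4)*b) + C4*cos(3^(1/4)*b)


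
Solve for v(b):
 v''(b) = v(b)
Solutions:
 v(b) = C1*exp(-b) + C2*exp(b)


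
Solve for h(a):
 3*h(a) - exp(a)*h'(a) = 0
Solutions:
 h(a) = C1*exp(-3*exp(-a))


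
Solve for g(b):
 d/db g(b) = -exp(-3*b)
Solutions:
 g(b) = C1 + exp(-3*b)/3


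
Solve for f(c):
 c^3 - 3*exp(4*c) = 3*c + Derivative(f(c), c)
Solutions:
 f(c) = C1 + c^4/4 - 3*c^2/2 - 3*exp(4*c)/4


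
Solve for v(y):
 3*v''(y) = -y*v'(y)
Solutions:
 v(y) = C1 + C2*erf(sqrt(6)*y/6)


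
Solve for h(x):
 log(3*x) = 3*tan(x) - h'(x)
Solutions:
 h(x) = C1 - x*log(x) - x*log(3) + x - 3*log(cos(x))


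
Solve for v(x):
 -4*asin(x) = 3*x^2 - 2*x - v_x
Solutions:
 v(x) = C1 + x^3 - x^2 + 4*x*asin(x) + 4*sqrt(1 - x^2)


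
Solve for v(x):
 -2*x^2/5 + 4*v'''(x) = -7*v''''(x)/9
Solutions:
 v(x) = C1 + C2*x + C3*x^2 + C4*exp(-36*x/7) + x^5/600 - 7*x^4/4320 + 49*x^3/38880


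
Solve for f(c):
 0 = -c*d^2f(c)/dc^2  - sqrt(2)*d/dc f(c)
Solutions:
 f(c) = C1 + C2*c^(1 - sqrt(2))


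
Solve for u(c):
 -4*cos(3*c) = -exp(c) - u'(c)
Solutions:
 u(c) = C1 - exp(c) + 4*sin(3*c)/3


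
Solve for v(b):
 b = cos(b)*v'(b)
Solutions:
 v(b) = C1 + Integral(b/cos(b), b)


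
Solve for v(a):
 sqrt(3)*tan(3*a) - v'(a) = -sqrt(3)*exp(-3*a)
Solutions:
 v(a) = C1 + sqrt(3)*log(tan(3*a)^2 + 1)/6 - sqrt(3)*exp(-3*a)/3


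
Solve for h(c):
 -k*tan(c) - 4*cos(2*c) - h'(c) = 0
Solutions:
 h(c) = C1 + k*log(cos(c)) - 2*sin(2*c)


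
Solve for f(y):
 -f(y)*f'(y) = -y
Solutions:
 f(y) = -sqrt(C1 + y^2)
 f(y) = sqrt(C1 + y^2)


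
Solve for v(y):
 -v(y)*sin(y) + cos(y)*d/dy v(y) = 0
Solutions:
 v(y) = C1/cos(y)


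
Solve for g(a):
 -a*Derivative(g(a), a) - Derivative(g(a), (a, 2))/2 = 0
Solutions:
 g(a) = C1 + C2*erf(a)


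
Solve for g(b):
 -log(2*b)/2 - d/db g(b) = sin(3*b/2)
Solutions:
 g(b) = C1 - b*log(b)/2 - b*log(2)/2 + b/2 + 2*cos(3*b/2)/3


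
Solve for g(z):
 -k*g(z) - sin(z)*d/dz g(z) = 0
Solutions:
 g(z) = C1*exp(k*(-log(cos(z) - 1) + log(cos(z) + 1))/2)


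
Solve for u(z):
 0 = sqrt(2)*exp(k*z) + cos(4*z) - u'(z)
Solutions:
 u(z) = C1 + sin(4*z)/4 + sqrt(2)*exp(k*z)/k


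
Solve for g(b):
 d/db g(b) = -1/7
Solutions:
 g(b) = C1 - b/7


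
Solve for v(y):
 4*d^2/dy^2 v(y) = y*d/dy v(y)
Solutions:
 v(y) = C1 + C2*erfi(sqrt(2)*y/4)


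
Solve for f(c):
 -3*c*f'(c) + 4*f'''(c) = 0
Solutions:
 f(c) = C1 + Integral(C2*airyai(6^(1/3)*c/2) + C3*airybi(6^(1/3)*c/2), c)


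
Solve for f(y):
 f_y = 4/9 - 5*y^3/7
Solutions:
 f(y) = C1 - 5*y^4/28 + 4*y/9


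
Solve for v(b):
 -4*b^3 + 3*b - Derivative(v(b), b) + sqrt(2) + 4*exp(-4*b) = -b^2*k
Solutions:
 v(b) = C1 - b^4 + b^3*k/3 + 3*b^2/2 + sqrt(2)*b - exp(-4*b)


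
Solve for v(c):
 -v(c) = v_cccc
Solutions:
 v(c) = (C1*sin(sqrt(2)*c/2) + C2*cos(sqrt(2)*c/2))*exp(-sqrt(2)*c/2) + (C3*sin(sqrt(2)*c/2) + C4*cos(sqrt(2)*c/2))*exp(sqrt(2)*c/2)


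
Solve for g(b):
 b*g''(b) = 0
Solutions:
 g(b) = C1 + C2*b


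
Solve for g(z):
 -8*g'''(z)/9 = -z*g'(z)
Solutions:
 g(z) = C1 + Integral(C2*airyai(3^(2/3)*z/2) + C3*airybi(3^(2/3)*z/2), z)


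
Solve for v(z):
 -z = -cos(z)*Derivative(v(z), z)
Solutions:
 v(z) = C1 + Integral(z/cos(z), z)


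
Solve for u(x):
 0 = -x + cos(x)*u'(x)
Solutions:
 u(x) = C1 + Integral(x/cos(x), x)


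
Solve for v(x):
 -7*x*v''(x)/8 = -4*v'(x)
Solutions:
 v(x) = C1 + C2*x^(39/7)


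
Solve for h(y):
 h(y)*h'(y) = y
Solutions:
 h(y) = -sqrt(C1 + y^2)
 h(y) = sqrt(C1 + y^2)


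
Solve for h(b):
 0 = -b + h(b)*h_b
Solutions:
 h(b) = -sqrt(C1 + b^2)
 h(b) = sqrt(C1 + b^2)


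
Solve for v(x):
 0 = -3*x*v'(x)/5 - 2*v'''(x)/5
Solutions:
 v(x) = C1 + Integral(C2*airyai(-2^(2/3)*3^(1/3)*x/2) + C3*airybi(-2^(2/3)*3^(1/3)*x/2), x)


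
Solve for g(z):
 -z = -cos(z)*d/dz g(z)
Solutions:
 g(z) = C1 + Integral(z/cos(z), z)


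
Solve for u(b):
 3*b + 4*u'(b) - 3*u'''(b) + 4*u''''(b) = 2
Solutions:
 u(b) = C1 + C2*exp(b*((8*sqrt(15) + 31)^(-1/3) + 2 + (8*sqrt(15) + 31)^(1/3))/8)*sin(sqrt(3)*b*(-(8*sqrt(15) + 31)^(1/3) + (8*sqrt(15) + 31)^(-1/3))/8) + C3*exp(b*((8*sqrt(15) + 31)^(-1/3) + 2 + (8*sqrt(15) + 31)^(1/3))/8)*cos(sqrt(3)*b*(-(8*sqrt(15) + 31)^(1/3) + (8*sqrt(15) + 31)^(-1/3))/8) + C4*exp(b*(-(8*sqrt(15) + 31)^(1/3) - 1/(8*sqrt(15) + 31)^(1/3) + 1)/4) - 3*b^2/8 + b/2


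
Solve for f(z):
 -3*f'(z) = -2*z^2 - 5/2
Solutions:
 f(z) = C1 + 2*z^3/9 + 5*z/6


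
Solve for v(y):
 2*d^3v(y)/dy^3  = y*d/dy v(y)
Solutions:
 v(y) = C1 + Integral(C2*airyai(2^(2/3)*y/2) + C3*airybi(2^(2/3)*y/2), y)


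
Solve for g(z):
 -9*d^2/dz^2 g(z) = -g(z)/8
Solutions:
 g(z) = C1*exp(-sqrt(2)*z/12) + C2*exp(sqrt(2)*z/12)


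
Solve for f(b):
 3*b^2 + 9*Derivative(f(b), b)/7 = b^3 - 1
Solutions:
 f(b) = C1 + 7*b^4/36 - 7*b^3/9 - 7*b/9


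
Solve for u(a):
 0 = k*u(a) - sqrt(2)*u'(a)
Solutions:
 u(a) = C1*exp(sqrt(2)*a*k/2)


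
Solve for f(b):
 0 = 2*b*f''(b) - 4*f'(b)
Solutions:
 f(b) = C1 + C2*b^3


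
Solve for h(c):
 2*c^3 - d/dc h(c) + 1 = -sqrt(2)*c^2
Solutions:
 h(c) = C1 + c^4/2 + sqrt(2)*c^3/3 + c


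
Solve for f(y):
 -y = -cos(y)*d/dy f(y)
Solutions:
 f(y) = C1 + Integral(y/cos(y), y)


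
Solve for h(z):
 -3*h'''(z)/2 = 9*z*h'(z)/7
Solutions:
 h(z) = C1 + Integral(C2*airyai(-6^(1/3)*7^(2/3)*z/7) + C3*airybi(-6^(1/3)*7^(2/3)*z/7), z)


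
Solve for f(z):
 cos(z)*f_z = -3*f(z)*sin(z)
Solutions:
 f(z) = C1*cos(z)^3


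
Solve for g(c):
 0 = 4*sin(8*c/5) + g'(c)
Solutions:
 g(c) = C1 + 5*cos(8*c/5)/2


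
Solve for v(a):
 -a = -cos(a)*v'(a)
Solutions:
 v(a) = C1 + Integral(a/cos(a), a)


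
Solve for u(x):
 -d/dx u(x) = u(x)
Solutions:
 u(x) = C1*exp(-x)
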